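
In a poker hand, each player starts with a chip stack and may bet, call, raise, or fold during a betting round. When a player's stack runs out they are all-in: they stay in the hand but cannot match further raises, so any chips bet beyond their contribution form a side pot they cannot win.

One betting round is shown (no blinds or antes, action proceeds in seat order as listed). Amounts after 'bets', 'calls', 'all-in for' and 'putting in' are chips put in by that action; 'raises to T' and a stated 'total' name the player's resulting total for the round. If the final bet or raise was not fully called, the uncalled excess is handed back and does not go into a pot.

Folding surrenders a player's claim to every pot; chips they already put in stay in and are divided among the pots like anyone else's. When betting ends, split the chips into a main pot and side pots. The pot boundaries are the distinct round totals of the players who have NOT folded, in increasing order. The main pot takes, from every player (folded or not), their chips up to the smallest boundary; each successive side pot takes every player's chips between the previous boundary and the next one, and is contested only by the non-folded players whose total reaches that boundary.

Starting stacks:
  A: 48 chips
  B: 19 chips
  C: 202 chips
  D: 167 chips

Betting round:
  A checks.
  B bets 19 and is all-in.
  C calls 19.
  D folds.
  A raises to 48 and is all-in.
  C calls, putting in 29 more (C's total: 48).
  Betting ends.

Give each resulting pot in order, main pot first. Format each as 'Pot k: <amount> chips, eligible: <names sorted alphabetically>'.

Contributions: A=48, B=19, C=48
Folded: D
Pot levels (distinct totals of non-folded players): 19, 48
Layer 1-19: 19 each from A, B, C = 19*3 = 57 chips; eligible A, B, C
Layer 20-48: 29 each from A, C = 29*2 = 58 chips; eligible A, C

Pot 1: 57 chips, eligible: A, B, C
Pot 2: 58 chips, eligible: A, C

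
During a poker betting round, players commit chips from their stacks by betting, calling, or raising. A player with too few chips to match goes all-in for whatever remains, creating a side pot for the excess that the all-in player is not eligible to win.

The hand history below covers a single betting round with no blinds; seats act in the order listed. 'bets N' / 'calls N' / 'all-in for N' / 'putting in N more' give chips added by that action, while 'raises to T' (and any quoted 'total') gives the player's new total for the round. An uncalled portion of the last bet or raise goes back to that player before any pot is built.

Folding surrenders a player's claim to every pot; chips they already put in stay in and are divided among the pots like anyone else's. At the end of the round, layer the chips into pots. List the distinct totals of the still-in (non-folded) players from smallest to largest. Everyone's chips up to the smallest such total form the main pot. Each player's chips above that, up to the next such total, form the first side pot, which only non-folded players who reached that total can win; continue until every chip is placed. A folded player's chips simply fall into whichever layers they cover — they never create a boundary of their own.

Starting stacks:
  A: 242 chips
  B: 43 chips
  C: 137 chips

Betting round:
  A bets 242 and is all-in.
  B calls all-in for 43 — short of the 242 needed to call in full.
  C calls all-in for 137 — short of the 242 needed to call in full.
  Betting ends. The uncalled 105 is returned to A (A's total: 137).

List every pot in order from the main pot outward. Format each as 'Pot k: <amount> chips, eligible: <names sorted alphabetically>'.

Pot 1: 129 chips, eligible: A, B, C
Pot 2: 188 chips, eligible: A, C

Derivation:
Contributions (after 105 returned to A): A=137, B=43, C=137
Pot levels (distinct totals of non-folded players): 43, 137
Layer 1-43: 43 each from A, B, C = 43*3 = 129 chips; eligible A, B, C
Layer 44-137: 94 each from A, C = 94*2 = 188 chips; eligible A, C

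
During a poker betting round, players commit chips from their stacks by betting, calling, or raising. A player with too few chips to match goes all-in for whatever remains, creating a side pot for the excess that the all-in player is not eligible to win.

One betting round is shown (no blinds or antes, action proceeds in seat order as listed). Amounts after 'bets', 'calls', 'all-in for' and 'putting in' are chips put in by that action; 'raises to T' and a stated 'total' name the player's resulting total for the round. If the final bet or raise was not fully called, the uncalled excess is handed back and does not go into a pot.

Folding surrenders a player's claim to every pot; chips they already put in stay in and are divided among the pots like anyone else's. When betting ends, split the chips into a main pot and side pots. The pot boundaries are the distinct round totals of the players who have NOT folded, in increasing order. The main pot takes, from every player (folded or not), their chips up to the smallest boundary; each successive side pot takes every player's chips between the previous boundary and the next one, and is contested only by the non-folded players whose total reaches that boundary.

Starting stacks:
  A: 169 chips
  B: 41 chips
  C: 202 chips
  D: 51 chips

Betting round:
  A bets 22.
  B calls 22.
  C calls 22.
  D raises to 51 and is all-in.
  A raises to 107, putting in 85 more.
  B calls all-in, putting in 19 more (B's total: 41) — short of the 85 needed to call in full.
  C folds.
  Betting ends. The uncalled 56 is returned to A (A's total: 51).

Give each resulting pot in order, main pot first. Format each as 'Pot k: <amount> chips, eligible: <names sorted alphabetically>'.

Pot 1: 145 chips, eligible: A, B, D
Pot 2: 20 chips, eligible: A, D

Derivation:
Contributions (after 56 returned to A): A=51, B=41, C=22, D=51
Folded: C
Pot levels (distinct totals of non-folded players): 41, 51
Layer 1-41: A 41 + B 41 + C 22 + D 41 = 145 chips; eligible A, B, D
Layer 42-51: 10 each from A, D = 10*2 = 20 chips; eligible A, D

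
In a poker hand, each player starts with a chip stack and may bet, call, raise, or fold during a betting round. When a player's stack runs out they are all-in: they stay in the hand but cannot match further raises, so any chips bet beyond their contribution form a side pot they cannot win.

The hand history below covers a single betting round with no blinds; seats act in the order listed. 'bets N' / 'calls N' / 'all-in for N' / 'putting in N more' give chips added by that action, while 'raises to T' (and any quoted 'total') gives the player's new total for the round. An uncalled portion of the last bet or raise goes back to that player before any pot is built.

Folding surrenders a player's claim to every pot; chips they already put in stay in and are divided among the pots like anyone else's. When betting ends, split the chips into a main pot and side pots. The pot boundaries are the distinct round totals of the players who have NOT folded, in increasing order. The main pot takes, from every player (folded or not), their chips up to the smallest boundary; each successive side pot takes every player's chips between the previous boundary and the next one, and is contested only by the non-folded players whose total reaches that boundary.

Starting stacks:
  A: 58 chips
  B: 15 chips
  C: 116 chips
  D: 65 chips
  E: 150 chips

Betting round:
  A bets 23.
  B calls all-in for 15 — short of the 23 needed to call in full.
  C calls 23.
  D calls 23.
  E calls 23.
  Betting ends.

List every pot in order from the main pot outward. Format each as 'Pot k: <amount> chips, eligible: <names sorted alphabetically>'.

Contributions: A=23, B=15, C=23, D=23, E=23
Pot levels (distinct totals of non-folded players): 15, 23
Layer 1-15: 15 each from A, B, C, D, E = 15*5 = 75 chips; eligible A, B, C, D, E
Layer 16-23: 8 each from A, C, D, E = 8*4 = 32 chips; eligible A, C, D, E

Pot 1: 75 chips, eligible: A, B, C, D, E
Pot 2: 32 chips, eligible: A, C, D, E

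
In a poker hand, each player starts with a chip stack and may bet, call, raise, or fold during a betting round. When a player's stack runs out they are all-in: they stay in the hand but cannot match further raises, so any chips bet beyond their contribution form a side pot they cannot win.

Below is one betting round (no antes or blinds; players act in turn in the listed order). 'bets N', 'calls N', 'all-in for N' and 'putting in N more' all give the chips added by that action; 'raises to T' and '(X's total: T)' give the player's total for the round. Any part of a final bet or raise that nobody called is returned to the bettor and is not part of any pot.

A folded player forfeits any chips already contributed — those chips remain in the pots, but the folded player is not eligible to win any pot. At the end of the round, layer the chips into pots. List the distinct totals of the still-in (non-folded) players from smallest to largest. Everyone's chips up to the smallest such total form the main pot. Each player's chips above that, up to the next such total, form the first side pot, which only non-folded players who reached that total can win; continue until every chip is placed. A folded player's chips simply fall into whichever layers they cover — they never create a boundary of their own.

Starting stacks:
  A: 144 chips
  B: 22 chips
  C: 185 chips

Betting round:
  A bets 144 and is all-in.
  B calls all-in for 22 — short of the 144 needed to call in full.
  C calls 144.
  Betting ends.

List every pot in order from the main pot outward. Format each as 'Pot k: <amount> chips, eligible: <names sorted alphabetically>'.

Contributions: A=144, B=22, C=144
Pot levels (distinct totals of non-folded players): 22, 144
Layer 1-22: 22 each from A, B, C = 22*3 = 66 chips; eligible A, B, C
Layer 23-144: 122 each from A, C = 122*2 = 244 chips; eligible A, C

Pot 1: 66 chips, eligible: A, B, C
Pot 2: 244 chips, eligible: A, C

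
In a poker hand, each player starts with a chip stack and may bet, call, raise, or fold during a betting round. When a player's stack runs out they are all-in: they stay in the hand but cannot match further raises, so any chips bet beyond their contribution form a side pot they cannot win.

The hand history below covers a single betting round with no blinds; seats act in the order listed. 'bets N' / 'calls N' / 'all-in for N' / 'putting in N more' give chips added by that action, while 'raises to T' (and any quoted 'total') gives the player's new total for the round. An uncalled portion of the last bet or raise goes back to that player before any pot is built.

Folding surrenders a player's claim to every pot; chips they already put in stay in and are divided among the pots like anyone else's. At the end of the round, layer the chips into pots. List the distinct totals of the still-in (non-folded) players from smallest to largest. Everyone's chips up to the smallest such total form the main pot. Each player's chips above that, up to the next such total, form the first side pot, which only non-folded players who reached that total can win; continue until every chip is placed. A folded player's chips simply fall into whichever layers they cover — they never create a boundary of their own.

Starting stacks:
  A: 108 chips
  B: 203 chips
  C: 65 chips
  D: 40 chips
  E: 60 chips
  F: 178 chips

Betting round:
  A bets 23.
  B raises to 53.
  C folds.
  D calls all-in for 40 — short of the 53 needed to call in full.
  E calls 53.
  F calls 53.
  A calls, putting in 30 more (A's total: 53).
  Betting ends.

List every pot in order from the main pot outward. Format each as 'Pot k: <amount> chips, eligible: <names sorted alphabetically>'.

Pot 1: 200 chips, eligible: A, B, D, E, F
Pot 2: 52 chips, eligible: A, B, E, F

Derivation:
Contributions: A=53, B=53, D=40, E=53, F=53
Folded: C
Pot levels (distinct totals of non-folded players): 40, 53
Layer 1-40: 40 each from A, B, D, E, F = 40*5 = 200 chips; eligible A, B, D, E, F
Layer 41-53: 13 each from A, B, E, F = 13*4 = 52 chips; eligible A, B, E, F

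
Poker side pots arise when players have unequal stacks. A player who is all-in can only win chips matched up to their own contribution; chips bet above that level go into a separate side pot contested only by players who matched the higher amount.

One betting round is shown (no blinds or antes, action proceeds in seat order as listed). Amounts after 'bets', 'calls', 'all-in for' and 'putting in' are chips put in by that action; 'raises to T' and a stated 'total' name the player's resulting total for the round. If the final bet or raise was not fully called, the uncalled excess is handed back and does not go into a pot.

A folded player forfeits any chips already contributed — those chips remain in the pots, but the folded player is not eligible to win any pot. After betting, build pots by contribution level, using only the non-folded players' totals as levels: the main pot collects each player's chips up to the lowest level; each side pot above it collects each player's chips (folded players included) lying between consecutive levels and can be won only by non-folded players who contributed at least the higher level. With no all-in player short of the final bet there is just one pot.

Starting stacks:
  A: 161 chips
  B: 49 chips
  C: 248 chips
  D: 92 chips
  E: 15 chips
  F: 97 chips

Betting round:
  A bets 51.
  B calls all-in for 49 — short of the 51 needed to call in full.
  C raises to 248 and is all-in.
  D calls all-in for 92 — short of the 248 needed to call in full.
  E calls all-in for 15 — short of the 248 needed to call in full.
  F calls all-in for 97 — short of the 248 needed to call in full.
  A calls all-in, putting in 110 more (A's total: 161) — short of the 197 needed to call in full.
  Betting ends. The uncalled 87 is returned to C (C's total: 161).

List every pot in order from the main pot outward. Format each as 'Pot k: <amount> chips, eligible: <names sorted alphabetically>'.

Contributions (after 87 returned to C): A=161, B=49, C=161, D=92, E=15, F=97
Pot levels (distinct totals of non-folded players): 15, 49, 92, 97, 161
Layer 1-15: 15 each from A, B, C, D, E, F = 15*6 = 90 chips; eligible A, B, C, D, E, F
Layer 16-49: 34 each from A, B, C, D, F = 34*5 = 170 chips; eligible A, B, C, D, F
Layer 50-92: 43 each from A, C, D, F = 43*4 = 172 chips; eligible A, C, D, F
Layer 93-97: 5 each from A, C, F = 5*3 = 15 chips; eligible A, C, F
Layer 98-161: 64 each from A, C = 64*2 = 128 chips; eligible A, C

Pot 1: 90 chips, eligible: A, B, C, D, E, F
Pot 2: 170 chips, eligible: A, B, C, D, F
Pot 3: 172 chips, eligible: A, C, D, F
Pot 4: 15 chips, eligible: A, C, F
Pot 5: 128 chips, eligible: A, C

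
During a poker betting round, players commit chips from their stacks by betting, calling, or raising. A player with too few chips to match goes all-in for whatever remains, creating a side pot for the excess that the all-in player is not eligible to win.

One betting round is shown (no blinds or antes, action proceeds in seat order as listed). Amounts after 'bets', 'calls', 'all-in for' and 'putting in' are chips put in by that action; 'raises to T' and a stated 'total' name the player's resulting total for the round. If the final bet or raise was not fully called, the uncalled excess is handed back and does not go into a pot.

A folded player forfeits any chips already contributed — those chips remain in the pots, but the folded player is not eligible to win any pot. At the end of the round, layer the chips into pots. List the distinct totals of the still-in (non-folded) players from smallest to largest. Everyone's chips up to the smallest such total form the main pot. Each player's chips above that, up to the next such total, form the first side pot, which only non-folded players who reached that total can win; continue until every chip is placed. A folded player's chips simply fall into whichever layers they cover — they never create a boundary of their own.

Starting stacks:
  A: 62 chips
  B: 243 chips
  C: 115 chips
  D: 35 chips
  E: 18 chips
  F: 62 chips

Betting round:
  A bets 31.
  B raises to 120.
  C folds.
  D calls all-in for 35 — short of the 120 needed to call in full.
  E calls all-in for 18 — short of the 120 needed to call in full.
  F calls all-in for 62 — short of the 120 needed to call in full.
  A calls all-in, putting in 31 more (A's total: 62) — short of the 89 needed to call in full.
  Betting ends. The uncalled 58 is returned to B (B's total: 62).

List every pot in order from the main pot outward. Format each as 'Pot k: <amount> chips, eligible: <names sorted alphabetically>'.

Pot 1: 90 chips, eligible: A, B, D, E, F
Pot 2: 68 chips, eligible: A, B, D, F
Pot 3: 81 chips, eligible: A, B, F

Derivation:
Contributions (after 58 returned to B): A=62, B=62, D=35, E=18, F=62
Folded: C
Pot levels (distinct totals of non-folded players): 18, 35, 62
Layer 1-18: 18 each from A, B, D, E, F = 18*5 = 90 chips; eligible A, B, D, E, F
Layer 19-35: 17 each from A, B, D, F = 17*4 = 68 chips; eligible A, B, D, F
Layer 36-62: 27 each from A, B, F = 27*3 = 81 chips; eligible A, B, F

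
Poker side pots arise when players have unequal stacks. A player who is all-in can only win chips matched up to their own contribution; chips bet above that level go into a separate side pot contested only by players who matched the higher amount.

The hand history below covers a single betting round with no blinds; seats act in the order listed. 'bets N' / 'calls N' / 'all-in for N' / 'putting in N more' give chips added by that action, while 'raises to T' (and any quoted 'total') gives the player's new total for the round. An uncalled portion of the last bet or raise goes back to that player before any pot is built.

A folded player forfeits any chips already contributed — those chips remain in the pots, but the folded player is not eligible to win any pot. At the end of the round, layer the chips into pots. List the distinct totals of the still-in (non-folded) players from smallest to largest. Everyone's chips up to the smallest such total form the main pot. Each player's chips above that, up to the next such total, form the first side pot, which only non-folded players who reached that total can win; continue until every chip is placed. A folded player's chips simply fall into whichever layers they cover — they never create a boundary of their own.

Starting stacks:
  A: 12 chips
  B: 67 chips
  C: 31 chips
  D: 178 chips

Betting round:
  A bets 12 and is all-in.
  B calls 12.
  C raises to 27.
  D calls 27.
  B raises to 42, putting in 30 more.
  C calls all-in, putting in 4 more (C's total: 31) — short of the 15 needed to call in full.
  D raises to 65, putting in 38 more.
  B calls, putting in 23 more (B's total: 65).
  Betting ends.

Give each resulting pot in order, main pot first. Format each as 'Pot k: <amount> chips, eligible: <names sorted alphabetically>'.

Pot 1: 48 chips, eligible: A, B, C, D
Pot 2: 57 chips, eligible: B, C, D
Pot 3: 68 chips, eligible: B, D

Derivation:
Contributions: A=12, B=65, C=31, D=65
Pot levels (distinct totals of non-folded players): 12, 31, 65
Layer 1-12: 12 each from A, B, C, D = 12*4 = 48 chips; eligible A, B, C, D
Layer 13-31: 19 each from B, C, D = 19*3 = 57 chips; eligible B, C, D
Layer 32-65: 34 each from B, D = 34*2 = 68 chips; eligible B, D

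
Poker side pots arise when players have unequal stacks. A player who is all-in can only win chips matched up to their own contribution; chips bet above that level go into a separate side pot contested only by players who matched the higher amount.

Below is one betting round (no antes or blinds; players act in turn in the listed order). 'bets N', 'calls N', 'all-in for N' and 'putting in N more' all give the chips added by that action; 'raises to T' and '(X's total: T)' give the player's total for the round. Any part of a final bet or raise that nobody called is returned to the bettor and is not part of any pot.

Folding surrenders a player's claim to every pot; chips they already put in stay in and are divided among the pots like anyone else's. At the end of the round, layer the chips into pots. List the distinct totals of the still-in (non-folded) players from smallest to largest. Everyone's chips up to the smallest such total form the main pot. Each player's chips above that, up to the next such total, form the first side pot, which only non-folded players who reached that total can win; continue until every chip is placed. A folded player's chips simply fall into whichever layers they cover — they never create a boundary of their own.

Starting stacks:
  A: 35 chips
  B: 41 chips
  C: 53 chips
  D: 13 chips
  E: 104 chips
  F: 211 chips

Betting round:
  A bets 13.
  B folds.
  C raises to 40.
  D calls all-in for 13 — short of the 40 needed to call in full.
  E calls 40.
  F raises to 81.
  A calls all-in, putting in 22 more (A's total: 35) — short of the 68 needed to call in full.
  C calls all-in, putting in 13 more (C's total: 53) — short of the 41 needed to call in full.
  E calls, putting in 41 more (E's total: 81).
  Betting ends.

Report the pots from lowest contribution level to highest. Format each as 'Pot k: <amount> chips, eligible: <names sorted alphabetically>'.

Contributions: A=35, C=53, D=13, E=81, F=81
Folded: B
Pot levels (distinct totals of non-folded players): 13, 35, 53, 81
Layer 1-13: 13 each from A, C, D, E, F = 13*5 = 65 chips; eligible A, C, D, E, F
Layer 14-35: 22 each from A, C, E, F = 22*4 = 88 chips; eligible A, C, E, F
Layer 36-53: 18 each from C, E, F = 18*3 = 54 chips; eligible C, E, F
Layer 54-81: 28 each from E, F = 28*2 = 56 chips; eligible E, F

Pot 1: 65 chips, eligible: A, C, D, E, F
Pot 2: 88 chips, eligible: A, C, E, F
Pot 3: 54 chips, eligible: C, E, F
Pot 4: 56 chips, eligible: E, F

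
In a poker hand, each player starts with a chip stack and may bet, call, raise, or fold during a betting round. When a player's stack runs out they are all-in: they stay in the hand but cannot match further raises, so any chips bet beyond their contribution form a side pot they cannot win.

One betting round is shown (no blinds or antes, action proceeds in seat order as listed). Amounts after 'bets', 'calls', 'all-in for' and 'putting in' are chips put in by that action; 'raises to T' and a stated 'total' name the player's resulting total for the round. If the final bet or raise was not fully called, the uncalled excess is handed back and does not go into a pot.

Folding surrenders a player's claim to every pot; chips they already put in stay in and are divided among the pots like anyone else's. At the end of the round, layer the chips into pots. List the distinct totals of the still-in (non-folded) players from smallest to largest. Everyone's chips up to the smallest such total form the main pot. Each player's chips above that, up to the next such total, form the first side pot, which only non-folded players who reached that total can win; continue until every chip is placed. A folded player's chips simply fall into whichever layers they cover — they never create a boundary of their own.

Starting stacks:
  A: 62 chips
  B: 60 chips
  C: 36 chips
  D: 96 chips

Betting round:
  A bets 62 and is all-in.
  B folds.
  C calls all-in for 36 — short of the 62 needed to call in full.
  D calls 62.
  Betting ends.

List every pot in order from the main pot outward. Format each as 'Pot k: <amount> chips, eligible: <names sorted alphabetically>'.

Contributions: A=62, C=36, D=62
Folded: B
Pot levels (distinct totals of non-folded players): 36, 62
Layer 1-36: 36 each from A, C, D = 36*3 = 108 chips; eligible A, C, D
Layer 37-62: 26 each from A, D = 26*2 = 52 chips; eligible A, D

Pot 1: 108 chips, eligible: A, C, D
Pot 2: 52 chips, eligible: A, D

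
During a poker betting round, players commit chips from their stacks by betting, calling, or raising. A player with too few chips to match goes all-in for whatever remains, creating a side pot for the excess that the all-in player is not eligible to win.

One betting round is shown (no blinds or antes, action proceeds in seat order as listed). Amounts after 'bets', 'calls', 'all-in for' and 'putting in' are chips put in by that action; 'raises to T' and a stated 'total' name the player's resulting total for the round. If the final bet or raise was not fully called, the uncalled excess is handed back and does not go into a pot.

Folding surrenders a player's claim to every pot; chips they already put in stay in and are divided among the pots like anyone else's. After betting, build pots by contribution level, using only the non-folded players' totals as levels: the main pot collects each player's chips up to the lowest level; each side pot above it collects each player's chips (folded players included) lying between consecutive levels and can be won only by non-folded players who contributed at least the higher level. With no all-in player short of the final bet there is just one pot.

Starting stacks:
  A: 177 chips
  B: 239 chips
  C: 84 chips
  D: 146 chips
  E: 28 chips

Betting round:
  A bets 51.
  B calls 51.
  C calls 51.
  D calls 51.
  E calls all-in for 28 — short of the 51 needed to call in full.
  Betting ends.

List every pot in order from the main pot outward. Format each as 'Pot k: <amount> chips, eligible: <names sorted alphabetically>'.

Contributions: A=51, B=51, C=51, D=51, E=28
Pot levels (distinct totals of non-folded players): 28, 51
Layer 1-28: 28 each from A, B, C, D, E = 28*5 = 140 chips; eligible A, B, C, D, E
Layer 29-51: 23 each from A, B, C, D = 23*4 = 92 chips; eligible A, B, C, D

Pot 1: 140 chips, eligible: A, B, C, D, E
Pot 2: 92 chips, eligible: A, B, C, D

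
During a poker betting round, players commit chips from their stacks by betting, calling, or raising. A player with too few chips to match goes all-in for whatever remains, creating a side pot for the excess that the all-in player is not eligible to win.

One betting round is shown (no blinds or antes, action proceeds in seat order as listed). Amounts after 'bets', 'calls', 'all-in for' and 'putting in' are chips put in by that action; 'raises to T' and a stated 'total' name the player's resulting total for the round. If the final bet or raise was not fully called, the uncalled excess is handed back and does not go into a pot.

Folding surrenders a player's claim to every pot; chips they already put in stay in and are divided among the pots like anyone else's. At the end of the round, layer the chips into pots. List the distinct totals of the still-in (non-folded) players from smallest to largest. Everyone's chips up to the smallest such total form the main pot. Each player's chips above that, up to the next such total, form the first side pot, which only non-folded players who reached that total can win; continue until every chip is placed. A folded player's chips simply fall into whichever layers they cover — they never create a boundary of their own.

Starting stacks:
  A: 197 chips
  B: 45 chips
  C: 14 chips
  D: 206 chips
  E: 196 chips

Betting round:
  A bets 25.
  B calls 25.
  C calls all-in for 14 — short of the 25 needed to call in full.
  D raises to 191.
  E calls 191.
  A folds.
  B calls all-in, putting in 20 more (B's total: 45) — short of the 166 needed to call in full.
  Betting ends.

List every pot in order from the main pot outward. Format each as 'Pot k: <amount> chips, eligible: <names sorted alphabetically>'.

Pot 1: 70 chips, eligible: B, C, D, E
Pot 2: 104 chips, eligible: B, D, E
Pot 3: 292 chips, eligible: D, E

Derivation:
Contributions: A=25, B=45, C=14, D=191, E=191
Folded: A
Pot levels (distinct totals of non-folded players): 14, 45, 191
Layer 1-14: 14 each from A, B, C, D, E = 14*5 = 70 chips; eligible B, C, D, E
Layer 15-45: A 11 + B 31 + D 31 + E 31 = 104 chips; eligible B, D, E
Layer 46-191: 146 each from D, E = 146*2 = 292 chips; eligible D, E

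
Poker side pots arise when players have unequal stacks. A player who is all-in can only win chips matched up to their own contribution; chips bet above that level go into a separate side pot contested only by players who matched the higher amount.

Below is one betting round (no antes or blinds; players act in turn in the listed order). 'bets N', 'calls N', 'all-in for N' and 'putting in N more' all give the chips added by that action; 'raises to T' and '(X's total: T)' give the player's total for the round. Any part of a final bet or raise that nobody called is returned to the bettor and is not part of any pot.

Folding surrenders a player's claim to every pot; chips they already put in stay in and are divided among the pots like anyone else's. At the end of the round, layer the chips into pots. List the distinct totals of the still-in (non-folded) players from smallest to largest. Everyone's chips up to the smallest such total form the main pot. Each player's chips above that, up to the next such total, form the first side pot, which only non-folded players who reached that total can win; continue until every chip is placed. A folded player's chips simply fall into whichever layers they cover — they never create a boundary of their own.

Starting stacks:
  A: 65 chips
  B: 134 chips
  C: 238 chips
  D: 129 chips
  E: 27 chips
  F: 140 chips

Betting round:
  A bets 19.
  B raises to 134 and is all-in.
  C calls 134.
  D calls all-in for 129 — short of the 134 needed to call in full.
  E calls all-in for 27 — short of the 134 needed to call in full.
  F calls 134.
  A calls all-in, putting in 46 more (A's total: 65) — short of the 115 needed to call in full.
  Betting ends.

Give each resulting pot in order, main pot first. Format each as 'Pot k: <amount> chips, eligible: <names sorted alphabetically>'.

Pot 1: 162 chips, eligible: A, B, C, D, E, F
Pot 2: 190 chips, eligible: A, B, C, D, F
Pot 3: 256 chips, eligible: B, C, D, F
Pot 4: 15 chips, eligible: B, C, F

Derivation:
Contributions: A=65, B=134, C=134, D=129, E=27, F=134
Pot levels (distinct totals of non-folded players): 27, 65, 129, 134
Layer 1-27: 27 each from A, B, C, D, E, F = 27*6 = 162 chips; eligible A, B, C, D, E, F
Layer 28-65: 38 each from A, B, C, D, F = 38*5 = 190 chips; eligible A, B, C, D, F
Layer 66-129: 64 each from B, C, D, F = 64*4 = 256 chips; eligible B, C, D, F
Layer 130-134: 5 each from B, C, F = 5*3 = 15 chips; eligible B, C, F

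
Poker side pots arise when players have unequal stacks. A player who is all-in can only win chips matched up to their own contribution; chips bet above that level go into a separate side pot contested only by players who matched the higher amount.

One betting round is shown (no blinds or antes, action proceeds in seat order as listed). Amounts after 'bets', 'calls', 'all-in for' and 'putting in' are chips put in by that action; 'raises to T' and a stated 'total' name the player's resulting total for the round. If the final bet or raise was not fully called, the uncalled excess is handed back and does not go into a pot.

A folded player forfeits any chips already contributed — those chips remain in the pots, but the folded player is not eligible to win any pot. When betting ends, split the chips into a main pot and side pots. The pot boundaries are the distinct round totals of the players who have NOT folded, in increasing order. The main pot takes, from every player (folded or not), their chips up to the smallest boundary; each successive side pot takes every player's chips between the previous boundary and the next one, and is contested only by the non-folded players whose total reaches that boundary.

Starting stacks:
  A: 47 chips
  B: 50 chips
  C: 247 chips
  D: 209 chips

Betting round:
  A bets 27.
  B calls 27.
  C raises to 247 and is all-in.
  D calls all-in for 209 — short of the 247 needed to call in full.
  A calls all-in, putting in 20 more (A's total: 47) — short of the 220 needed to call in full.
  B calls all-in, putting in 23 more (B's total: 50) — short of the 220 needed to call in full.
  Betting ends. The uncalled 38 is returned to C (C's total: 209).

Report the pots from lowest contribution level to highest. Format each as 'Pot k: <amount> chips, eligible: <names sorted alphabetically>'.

Contributions (after 38 returned to C): A=47, B=50, C=209, D=209
Pot levels (distinct totals of non-folded players): 47, 50, 209
Layer 1-47: 47 each from A, B, C, D = 47*4 = 188 chips; eligible A, B, C, D
Layer 48-50: 3 each from B, C, D = 3*3 = 9 chips; eligible B, C, D
Layer 51-209: 159 each from C, D = 159*2 = 318 chips; eligible C, D

Pot 1: 188 chips, eligible: A, B, C, D
Pot 2: 9 chips, eligible: B, C, D
Pot 3: 318 chips, eligible: C, D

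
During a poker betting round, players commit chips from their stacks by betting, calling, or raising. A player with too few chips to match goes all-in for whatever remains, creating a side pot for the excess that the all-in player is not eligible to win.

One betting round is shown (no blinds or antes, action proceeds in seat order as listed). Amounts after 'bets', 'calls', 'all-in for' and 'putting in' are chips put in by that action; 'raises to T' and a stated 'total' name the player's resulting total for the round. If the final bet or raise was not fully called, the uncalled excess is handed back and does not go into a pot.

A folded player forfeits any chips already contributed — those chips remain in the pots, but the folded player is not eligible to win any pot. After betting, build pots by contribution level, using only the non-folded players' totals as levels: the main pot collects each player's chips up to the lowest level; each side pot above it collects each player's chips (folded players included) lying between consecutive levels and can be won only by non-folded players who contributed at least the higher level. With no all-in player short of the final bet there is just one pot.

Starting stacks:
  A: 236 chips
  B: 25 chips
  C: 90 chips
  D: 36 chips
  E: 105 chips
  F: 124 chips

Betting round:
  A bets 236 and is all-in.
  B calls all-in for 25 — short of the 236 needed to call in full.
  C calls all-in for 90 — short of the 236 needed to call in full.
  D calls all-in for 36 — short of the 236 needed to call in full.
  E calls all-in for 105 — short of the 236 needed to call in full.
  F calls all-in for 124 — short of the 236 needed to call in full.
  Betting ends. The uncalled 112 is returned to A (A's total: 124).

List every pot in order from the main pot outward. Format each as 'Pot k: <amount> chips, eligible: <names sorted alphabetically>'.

Contributions (after 112 returned to A): A=124, B=25, C=90, D=36, E=105, F=124
Pot levels (distinct totals of non-folded players): 25, 36, 90, 105, 124
Layer 1-25: 25 each from A, B, C, D, E, F = 25*6 = 150 chips; eligible A, B, C, D, E, F
Layer 26-36: 11 each from A, C, D, E, F = 11*5 = 55 chips; eligible A, C, D, E, F
Layer 37-90: 54 each from A, C, E, F = 54*4 = 216 chips; eligible A, C, E, F
Layer 91-105: 15 each from A, E, F = 15*3 = 45 chips; eligible A, E, F
Layer 106-124: 19 each from A, F = 19*2 = 38 chips; eligible A, F

Pot 1: 150 chips, eligible: A, B, C, D, E, F
Pot 2: 55 chips, eligible: A, C, D, E, F
Pot 3: 216 chips, eligible: A, C, E, F
Pot 4: 45 chips, eligible: A, E, F
Pot 5: 38 chips, eligible: A, F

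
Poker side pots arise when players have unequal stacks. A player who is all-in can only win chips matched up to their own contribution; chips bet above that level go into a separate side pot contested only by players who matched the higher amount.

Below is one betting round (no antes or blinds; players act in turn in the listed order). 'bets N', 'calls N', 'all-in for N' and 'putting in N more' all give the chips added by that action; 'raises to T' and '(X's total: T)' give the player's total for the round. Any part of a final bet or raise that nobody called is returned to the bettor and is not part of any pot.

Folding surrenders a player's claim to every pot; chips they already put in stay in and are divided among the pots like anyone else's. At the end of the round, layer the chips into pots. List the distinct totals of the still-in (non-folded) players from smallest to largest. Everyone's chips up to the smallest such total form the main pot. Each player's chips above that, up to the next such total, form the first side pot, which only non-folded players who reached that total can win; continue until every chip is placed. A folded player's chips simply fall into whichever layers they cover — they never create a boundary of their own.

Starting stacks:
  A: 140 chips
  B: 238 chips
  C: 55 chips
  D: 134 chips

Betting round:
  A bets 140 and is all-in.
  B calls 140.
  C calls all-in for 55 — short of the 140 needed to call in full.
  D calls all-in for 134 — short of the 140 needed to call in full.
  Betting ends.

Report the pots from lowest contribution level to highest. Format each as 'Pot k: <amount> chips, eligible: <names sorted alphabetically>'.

Contributions: A=140, B=140, C=55, D=134
Pot levels (distinct totals of non-folded players): 55, 134, 140
Layer 1-55: 55 each from A, B, C, D = 55*4 = 220 chips; eligible A, B, C, D
Layer 56-134: 79 each from A, B, D = 79*3 = 237 chips; eligible A, B, D
Layer 135-140: 6 each from A, B = 6*2 = 12 chips; eligible A, B

Pot 1: 220 chips, eligible: A, B, C, D
Pot 2: 237 chips, eligible: A, B, D
Pot 3: 12 chips, eligible: A, B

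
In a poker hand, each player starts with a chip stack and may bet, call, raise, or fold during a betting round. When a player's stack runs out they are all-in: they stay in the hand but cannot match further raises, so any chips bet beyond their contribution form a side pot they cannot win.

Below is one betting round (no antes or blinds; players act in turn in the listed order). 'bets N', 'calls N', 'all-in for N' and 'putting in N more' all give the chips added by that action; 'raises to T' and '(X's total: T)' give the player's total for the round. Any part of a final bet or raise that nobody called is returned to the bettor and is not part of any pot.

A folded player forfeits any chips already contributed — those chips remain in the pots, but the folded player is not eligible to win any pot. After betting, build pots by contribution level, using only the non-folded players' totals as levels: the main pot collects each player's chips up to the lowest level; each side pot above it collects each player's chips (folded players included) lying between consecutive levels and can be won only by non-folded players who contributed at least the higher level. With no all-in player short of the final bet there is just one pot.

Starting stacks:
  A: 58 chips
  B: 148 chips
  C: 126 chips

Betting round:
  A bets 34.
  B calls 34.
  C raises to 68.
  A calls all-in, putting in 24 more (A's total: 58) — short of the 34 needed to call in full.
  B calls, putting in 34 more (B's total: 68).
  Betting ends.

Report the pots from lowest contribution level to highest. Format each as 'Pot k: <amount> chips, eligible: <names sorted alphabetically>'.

Contributions: A=58, B=68, C=68
Pot levels (distinct totals of non-folded players): 58, 68
Layer 1-58: 58 each from A, B, C = 58*3 = 174 chips; eligible A, B, C
Layer 59-68: 10 each from B, C = 10*2 = 20 chips; eligible B, C

Pot 1: 174 chips, eligible: A, B, C
Pot 2: 20 chips, eligible: B, C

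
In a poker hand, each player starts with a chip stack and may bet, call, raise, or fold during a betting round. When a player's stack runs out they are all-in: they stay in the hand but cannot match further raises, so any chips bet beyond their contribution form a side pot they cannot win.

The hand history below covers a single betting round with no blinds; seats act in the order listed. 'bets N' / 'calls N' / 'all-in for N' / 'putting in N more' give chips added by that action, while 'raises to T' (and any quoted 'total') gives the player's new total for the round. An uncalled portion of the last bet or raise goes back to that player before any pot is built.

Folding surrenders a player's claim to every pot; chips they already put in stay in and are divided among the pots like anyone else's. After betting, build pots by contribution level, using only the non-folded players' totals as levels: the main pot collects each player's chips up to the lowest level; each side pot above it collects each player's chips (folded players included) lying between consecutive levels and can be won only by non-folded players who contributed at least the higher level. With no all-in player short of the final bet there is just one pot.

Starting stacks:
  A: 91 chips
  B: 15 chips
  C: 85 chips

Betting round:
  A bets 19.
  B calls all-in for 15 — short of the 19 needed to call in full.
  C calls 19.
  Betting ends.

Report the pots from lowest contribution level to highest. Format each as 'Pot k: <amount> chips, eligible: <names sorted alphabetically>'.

Contributions: A=19, B=15, C=19
Pot levels (distinct totals of non-folded players): 15, 19
Layer 1-15: 15 each from A, B, C = 15*3 = 45 chips; eligible A, B, C
Layer 16-19: 4 each from A, C = 4*2 = 8 chips; eligible A, C

Pot 1: 45 chips, eligible: A, B, C
Pot 2: 8 chips, eligible: A, C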